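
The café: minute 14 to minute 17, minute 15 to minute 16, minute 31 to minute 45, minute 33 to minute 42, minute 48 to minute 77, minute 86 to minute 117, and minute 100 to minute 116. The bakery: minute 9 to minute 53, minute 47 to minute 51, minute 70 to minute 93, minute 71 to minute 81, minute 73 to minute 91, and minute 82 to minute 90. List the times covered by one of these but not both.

Merge the first list: minute 14 to minute 17, minute 31 to minute 45, minute 48 to minute 77, minute 86 to minute 117.
Merge the second list: minute 9 to minute 53, minute 70 to minute 93.
A but not B: minute 53 to minute 70, minute 93 to minute 117.
B but not A: minute 9 to minute 14, minute 17 to minute 31, minute 45 to minute 48, minute 77 to minute 86.
Combining gives A △ B.

minute 9 to minute 14, minute 17 to minute 31, minute 45 to minute 48, minute 53 to minute 70, minute 77 to minute 86, minute 93 to minute 117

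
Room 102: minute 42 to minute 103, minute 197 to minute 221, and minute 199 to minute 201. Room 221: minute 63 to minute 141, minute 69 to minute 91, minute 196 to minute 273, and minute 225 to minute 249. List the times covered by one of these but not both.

minute 42 to minute 63, minute 103 to minute 141, minute 196 to minute 197, minute 221 to minute 273

First set merges to minute 42 to minute 103, minute 197 to minute 221.
Second set merges to minute 63 to minute 141, minute 196 to minute 273.
A \ B = minute 42 to minute 63.
B \ A = minute 103 to minute 141, minute 196 to minute 197, minute 221 to minute 273.
Union of the two gives the symmetric difference.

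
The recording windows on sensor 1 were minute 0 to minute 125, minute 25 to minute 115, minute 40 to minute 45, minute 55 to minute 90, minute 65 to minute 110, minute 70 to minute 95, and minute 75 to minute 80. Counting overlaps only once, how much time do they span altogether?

Merged: minute 0 to minute 125.
Length: 125 minutes.

125 minutes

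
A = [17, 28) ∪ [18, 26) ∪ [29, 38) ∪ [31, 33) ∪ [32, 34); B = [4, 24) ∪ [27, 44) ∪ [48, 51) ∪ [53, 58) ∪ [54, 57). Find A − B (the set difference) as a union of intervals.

[24, 27)

A, merged: [17, 28), [29, 38).
B, merged: [4, 24), [27, 44), [48, 51), [53, 58).
[17, 28) minus B → [24, 27).
[29, 38): fully covered by B → removed.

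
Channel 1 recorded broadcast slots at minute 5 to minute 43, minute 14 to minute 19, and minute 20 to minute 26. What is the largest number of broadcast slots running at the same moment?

2

At minute 14, 2 of the intervals are simultaneously active.
No point has more.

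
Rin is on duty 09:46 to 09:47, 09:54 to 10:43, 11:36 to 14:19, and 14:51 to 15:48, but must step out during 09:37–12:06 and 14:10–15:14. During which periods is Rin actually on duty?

12:06–14:10, 15:14–15:48

09:46–09:47: entirely removed.
09:54–10:43: entirely removed.
11:36–14:19 \ B = 12:06–14:10.
14:51–15:48 \ B = 15:14–15:48.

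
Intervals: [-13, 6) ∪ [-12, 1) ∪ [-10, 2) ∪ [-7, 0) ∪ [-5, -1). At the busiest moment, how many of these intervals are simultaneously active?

5

At -5, 5 of the intervals are simultaneously active.
No point has more.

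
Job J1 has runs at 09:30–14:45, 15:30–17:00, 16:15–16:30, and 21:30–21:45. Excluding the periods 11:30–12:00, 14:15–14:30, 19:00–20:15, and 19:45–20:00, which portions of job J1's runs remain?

First set merges to 09:30-14:45, 15:30-17:00, 21:30-21:45.
Second set merges to 11:30-12:00, 14:15-14:30, 19:00-20:15.
09:30-14:45 \ B = 09:30-11:30, 12:00-14:15, 14:30-14:45.
15:30-17:00: nothing removed.
21:30-21:45: nothing removed.

09:30-11:30, 12:00-14:15, 14:30-14:45, 15:30-17:00, 21:30-21:45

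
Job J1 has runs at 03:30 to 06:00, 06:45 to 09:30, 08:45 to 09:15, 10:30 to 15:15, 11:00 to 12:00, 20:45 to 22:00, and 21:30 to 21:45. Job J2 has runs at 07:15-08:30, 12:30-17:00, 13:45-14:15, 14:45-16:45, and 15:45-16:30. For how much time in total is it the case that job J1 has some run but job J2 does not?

7 h 15 min

Merge the first list: 03:30–06:00, 06:45–09:30, 10:30–15:15, 20:45–22:00.
Merge the second list: 07:15–08:30, 12:30–17:00.
A \ B = 03:30–06:00, 06:45–07:15, 08:30–09:30, 10:30–12:30, 20:45–22:00.
Total: 2 h 30 min + 30 min + 1 h + 2 h + 1 h 15 min = 7 h 15 min.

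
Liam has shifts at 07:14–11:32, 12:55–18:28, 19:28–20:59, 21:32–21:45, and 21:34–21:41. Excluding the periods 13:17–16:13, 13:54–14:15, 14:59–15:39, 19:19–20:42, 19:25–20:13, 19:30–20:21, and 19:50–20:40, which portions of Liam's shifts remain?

A, merged: 07:14-11:32, 12:55-18:28, 19:28-20:59, 21:32-21:45.
B, merged: 13:17-16:13, 19:19-20:42.
07:14-11:32: no B overlap → unchanged.
12:55-18:28 minus B → 12:55-13:17, 16:13-18:28.
19:28-20:59 minus B → 20:42-20:59.
21:32-21:45: no B overlap → unchanged.

07:14-11:32, 12:55-13:17, 16:13-18:28, 20:42-20:59, 21:32-21:45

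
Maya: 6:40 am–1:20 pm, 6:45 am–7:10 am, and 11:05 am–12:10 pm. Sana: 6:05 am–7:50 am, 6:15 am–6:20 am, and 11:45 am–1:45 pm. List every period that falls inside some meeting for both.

A, merged: 6:40 am-1:20 pm.
B, merged: 6:05 am-7:50 am, 11:45 am-1:45 pm.
6:40 am-1:20 pm ∩ B → 6:40 am-7:50 am, 11:45 am-1:20 pm.

6:40 am-7:50 am, 11:45 am-1:20 pm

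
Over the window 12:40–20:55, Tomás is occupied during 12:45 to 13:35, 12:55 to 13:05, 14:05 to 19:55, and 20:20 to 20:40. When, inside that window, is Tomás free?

12:40–12:45, 13:35–14:05, 19:55–20:20, 20:40–20:55

Covered (merged): 12:45–13:35, 14:05–19:55, 20:20–20:40.
Gaps within 12:40–20:55: 12:40–12:45, 13:35–14:05, 19:55–20:20, 20:40–20:55.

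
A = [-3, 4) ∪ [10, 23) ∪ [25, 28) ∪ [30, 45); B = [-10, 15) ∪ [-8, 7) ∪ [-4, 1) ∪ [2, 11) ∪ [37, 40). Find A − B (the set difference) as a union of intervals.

[15, 23) ∪ [25, 28) ∪ [30, 37) ∪ [40, 45)

Merge the second list: [-10, 15), [37, 40).
[-3, 4): entirely removed.
[10, 23) \ B = [15, 23).
[25, 28): nothing removed.
[30, 45) \ B = [30, 37), [40, 45).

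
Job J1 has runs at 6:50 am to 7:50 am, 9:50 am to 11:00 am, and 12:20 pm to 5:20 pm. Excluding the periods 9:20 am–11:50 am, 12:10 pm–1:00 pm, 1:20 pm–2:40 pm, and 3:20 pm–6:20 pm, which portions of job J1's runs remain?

6:50 am–7:50 am, 1:00 pm–1:20 pm, 2:40 pm–3:20 pm

6:50 am–7:50 am: no B overlap → unchanged.
9:50 am–11:00 am: fully covered by B → removed.
12:20 pm–5:20 pm minus B → 1:00 pm–1:20 pm, 2:40 pm–3:20 pm.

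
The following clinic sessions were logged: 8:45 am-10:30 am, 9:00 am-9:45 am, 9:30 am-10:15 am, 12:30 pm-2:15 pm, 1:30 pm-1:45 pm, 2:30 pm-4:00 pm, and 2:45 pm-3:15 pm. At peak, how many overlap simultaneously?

Walk the sorted start/end points keeping a running depth.
The depth first hits 3 at 9:30 am.

3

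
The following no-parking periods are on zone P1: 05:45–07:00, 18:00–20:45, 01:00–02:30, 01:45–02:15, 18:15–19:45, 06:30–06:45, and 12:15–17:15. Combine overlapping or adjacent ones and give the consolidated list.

01:00–02:30, 05:45–07:00, 12:15–17:15, 18:00–20:45

Sort by start: 01:00–02:30, 01:45–02:15, 05:45–07:00, 06:30–06:45, 12:15–17:15, 18:00–20:45, 18:15–19:45.
01:45–02:15 overlaps/touches 01:00–02:30 → extend to 01:00–02:30.
05:45–07:00 is disjoint → start new block.
06:30–06:45 overlaps/touches 05:45–07:00 → extend to 05:45–07:00.
12:15–17:15 is disjoint → start new block.
18:00–20:45 is disjoint → start new block.
18:15–19:45 overlaps/touches 18:00–20:45 → extend to 18:00–20:45.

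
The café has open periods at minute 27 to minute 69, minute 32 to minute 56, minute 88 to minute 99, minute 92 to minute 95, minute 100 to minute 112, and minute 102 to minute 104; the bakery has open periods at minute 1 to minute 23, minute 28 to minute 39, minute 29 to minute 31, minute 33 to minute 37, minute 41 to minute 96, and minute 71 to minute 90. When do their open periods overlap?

minute 28 to minute 39, minute 41 to minute 69, minute 88 to minute 96

First set merges to minute 27 to minute 69, minute 88 to minute 99, minute 100 to minute 112.
Second set merges to minute 1 to minute 23, minute 28 to minute 39, minute 41 to minute 96.
minute 27 to minute 69 overlaps B on minute 28 to minute 39, minute 41 to minute 69.
minute 88 to minute 99 overlaps B on minute 88 to minute 96.
minute 100 to minute 112 falls entirely outside B.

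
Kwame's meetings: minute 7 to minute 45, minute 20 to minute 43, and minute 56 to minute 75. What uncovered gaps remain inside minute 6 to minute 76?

After merging, the occupied span is minute 7 to minute 45, minute 56 to minute 75.
Gaps within minute 6 to minute 76: minute 6 to minute 7, minute 45 to minute 56, minute 75 to minute 76.

minute 6 to minute 7, minute 45 to minute 56, minute 75 to minute 76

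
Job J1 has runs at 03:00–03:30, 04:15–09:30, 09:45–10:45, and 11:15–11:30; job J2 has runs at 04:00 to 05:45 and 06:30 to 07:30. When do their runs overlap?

04:15-05:45, 06:30-07:30

03:00-03:30 falls entirely outside B.
04:15-09:30 overlaps B on 04:15-05:45, 06:30-07:30.
09:45-10:45 falls entirely outside B.
11:15-11:30 falls entirely outside B.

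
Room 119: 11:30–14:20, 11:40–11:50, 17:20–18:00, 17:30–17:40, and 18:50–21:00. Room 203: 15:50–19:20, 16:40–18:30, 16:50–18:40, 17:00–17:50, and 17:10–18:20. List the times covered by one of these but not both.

A, merged: 11:30–14:20, 17:20–18:00, 18:50–21:00.
B, merged: 15:50–19:20.
A but not B: 11:30–14:20, 19:20–21:00.
B but not A: 15:50–17:20, 18:00–18:50.
Combining gives A △ B.

11:30–14:20, 15:50–17:20, 18:00–18:50, 19:20–21:00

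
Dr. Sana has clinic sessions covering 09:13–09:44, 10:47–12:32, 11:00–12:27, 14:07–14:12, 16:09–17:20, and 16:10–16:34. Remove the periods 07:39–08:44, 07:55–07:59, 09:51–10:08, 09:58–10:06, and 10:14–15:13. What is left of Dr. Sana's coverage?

09:13-09:44, 16:09-17:20

Merge the first list: 09:13-09:44, 10:47-12:32, 14:07-14:12, 16:09-17:20.
Merge the second list: 07:39-08:44, 09:51-10:08, 10:14-15:13.
09:13-09:44: no B overlap → unchanged.
10:47-12:32: fully covered by B → removed.
14:07-14:12: fully covered by B → removed.
16:09-17:20: no B overlap → unchanged.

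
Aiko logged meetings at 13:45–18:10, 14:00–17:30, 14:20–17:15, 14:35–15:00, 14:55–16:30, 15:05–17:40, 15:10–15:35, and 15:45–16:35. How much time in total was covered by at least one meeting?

4 h 25 min

Merged: 13:45–18:10.
Length: 4 h 25 min.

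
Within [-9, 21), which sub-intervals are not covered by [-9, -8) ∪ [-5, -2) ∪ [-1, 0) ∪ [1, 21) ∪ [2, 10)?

[-8, -5) ∪ [-2, -1) ∪ [0, 1)

After merging, the occupied span is [-9, -8), [-5, -2), [-1, 0), [1, 21).
Complement within [-9, 21): [-8, -5), [-2, -1), [0, 1).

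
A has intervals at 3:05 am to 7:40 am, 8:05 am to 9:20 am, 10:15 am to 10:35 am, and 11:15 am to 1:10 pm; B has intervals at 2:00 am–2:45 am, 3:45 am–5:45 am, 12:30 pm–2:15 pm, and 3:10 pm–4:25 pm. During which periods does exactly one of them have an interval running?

2:00 am-2:45 am, 3:05 am-3:45 am, 5:45 am-7:40 am, 8:05 am-9:20 am, 10:15 am-10:35 am, 11:15 am-12:30 pm, 1:10 pm-2:15 pm, 3:10 pm-4:25 pm

A \ B = 3:05 am-3:45 am, 5:45 am-7:40 am, 8:05 am-9:20 am, 10:15 am-10:35 am, 11:15 am-12:30 pm.
B \ A = 2:00 am-2:45 am, 1:10 pm-2:15 pm, 3:10 pm-4:25 pm.
Union of the two gives the symmetric difference.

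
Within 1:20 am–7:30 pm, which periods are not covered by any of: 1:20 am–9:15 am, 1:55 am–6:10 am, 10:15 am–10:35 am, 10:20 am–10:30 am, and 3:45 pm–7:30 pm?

After merging, the occupied span is 1:20 am-9:15 am, 10:15 am-10:35 am, 3:45 pm-7:30 pm.
Complement within 1:20 am-7:30 pm: 9:15 am-10:15 am, 10:35 am-3:45 pm.

9:15 am-10:15 am, 10:35 am-3:45 pm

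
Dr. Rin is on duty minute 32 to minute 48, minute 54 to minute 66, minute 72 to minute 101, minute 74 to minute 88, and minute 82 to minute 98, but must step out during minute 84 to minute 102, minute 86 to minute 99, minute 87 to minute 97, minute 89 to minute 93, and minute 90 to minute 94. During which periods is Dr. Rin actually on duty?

First set merges to minute 32 to minute 48, minute 54 to minute 66, minute 72 to minute 101.
Second set merges to minute 84 to minute 102.
minute 32 to minute 48: no B overlap → unchanged.
minute 54 to minute 66: no B overlap → unchanged.
minute 72 to minute 101 minus B → minute 72 to minute 84.

minute 32 to minute 48, minute 54 to minute 66, minute 72 to minute 84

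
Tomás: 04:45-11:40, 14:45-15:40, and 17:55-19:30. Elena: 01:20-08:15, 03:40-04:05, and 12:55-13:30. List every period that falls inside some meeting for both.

Merge the second list: 01:20–08:15, 12:55–13:30.
04:45–11:40 ∩ B → 04:45–08:15.
14:45–15:40 meets no B interval.
17:55–19:30 meets no B interval.

04:45–08:15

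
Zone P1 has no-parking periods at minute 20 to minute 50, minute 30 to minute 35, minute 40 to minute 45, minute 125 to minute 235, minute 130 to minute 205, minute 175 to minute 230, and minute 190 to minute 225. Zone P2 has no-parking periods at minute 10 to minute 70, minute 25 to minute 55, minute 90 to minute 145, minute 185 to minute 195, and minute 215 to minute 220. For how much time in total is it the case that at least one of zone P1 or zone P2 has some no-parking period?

205 minutes

A, merged: minute 20 to minute 50, minute 125 to minute 235.
B, merged: minute 10 to minute 70, minute 90 to minute 145, minute 185 to minute 195, minute 215 to minute 220.
A ∪ B = minute 10 to minute 70, minute 90 to minute 235.
Total: 60 minutes + 145 minutes = 205 minutes.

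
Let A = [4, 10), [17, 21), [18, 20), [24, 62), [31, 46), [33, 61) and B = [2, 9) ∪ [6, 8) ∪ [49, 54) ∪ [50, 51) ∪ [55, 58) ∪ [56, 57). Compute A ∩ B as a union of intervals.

First set merges to [4, 10), [17, 21), [24, 62).
Second set merges to [2, 9), [49, 54), [55, 58).
[4, 10) meets the second set on [4, 9).
[17, 21): no overlap with the second set.
[24, 62) meets the second set on [49, 54), [55, 58).

[4, 9) ∪ [49, 54) ∪ [55, 58)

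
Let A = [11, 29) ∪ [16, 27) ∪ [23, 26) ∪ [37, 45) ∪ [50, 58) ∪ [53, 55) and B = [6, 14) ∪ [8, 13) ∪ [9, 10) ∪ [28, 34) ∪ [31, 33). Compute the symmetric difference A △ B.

Merge the first list: [11, 29), [37, 45), [50, 58).
Merge the second list: [6, 14), [28, 34).
A \ B = [14, 28), [37, 45), [50, 58).
B \ A = [6, 11), [29, 34).
Union of the two gives the symmetric difference.

[6, 11) ∪ [14, 28) ∪ [29, 34) ∪ [37, 45) ∪ [50, 58)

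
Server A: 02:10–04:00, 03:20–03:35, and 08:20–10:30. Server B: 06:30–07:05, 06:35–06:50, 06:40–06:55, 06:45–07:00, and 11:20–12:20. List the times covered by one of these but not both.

A, merged: 02:10–04:00, 08:20–10:30.
B, merged: 06:30–07:05, 11:20–12:20.
Only in the first: 02:10–04:00, 08:20–10:30.
Only in the second: 06:30–07:05, 11:20–12:20.
Together these are the periods covered by exactly one.

02:10–04:00, 06:30–07:05, 08:20–10:30, 11:20–12:20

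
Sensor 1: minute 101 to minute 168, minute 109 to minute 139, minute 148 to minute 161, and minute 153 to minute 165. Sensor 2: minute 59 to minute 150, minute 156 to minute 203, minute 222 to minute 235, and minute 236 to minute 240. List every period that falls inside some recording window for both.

A, merged: minute 101 to minute 168.
minute 101 to minute 168 overlaps B on minute 101 to minute 150, minute 156 to minute 168.

minute 101 to minute 150, minute 156 to minute 168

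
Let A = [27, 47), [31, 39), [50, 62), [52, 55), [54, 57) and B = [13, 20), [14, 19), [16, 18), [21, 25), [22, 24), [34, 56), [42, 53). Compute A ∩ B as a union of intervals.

A, merged: [27, 47), [50, 62).
B, merged: [13, 20), [21, 25), [34, 56).
[27, 47) ∩ B → [34, 47).
[50, 62) ∩ B → [50, 56).

[34, 47) ∪ [50, 56)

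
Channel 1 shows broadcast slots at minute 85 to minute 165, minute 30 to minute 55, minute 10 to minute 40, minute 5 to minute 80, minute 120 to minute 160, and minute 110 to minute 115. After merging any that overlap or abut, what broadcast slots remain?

Sort by start: minute 5 to minute 80, minute 10 to minute 40, minute 30 to minute 55, minute 85 to minute 165, minute 110 to minute 115, minute 120 to minute 160.
minute 10 to minute 40 overlaps/touches minute 5 to minute 80 → extend to minute 5 to minute 80.
minute 30 to minute 55 overlaps/touches minute 5 to minute 80 → extend to minute 5 to minute 80.
minute 85 to minute 165 is disjoint → start new block.
minute 110 to minute 115 overlaps/touches minute 85 to minute 165 → extend to minute 85 to minute 165.
minute 120 to minute 160 overlaps/touches minute 85 to minute 165 → extend to minute 85 to minute 165.

minute 5 to minute 80, minute 85 to minute 165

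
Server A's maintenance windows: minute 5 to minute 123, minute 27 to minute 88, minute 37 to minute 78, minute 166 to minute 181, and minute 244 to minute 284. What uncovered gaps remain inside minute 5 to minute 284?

Covered (merged): minute 5 to minute 123, minute 166 to minute 181, minute 244 to minute 284.
Complement within minute 5 to minute 284: minute 123 to minute 166, minute 181 to minute 244.

minute 123 to minute 166, minute 181 to minute 244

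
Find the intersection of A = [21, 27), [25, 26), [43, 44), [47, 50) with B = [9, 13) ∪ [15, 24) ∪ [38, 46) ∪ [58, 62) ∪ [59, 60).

[21, 24) ∪ [43, 44)

First set merges to [21, 27), [43, 44), [47, 50).
Second set merges to [9, 13), [15, 24), [38, 46), [58, 62).
[21, 27) overlaps B on [21, 24).
[43, 44) overlaps B on [43, 44).
[47, 50) falls entirely outside B.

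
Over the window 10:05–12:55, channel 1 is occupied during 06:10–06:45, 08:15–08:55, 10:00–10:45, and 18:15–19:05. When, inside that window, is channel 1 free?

Covered (merged): 06:10-06:45, 08:15-08:55, 10:00-10:45, 18:15-19:05.
Uncovered inside 10:05-12:55: 10:45-12:55.

10:45-12:55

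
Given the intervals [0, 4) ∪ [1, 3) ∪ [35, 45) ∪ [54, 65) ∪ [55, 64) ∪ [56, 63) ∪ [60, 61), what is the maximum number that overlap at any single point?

At 60, 4 of the intervals are simultaneously active.
No point has more.

4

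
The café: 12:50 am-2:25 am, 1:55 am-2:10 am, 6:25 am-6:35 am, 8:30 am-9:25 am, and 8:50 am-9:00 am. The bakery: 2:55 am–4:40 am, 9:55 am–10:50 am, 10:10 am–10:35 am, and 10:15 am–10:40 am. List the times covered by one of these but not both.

A, merged: 12:50 am–2:25 am, 6:25 am–6:35 am, 8:30 am–9:25 am.
B, merged: 2:55 am–4:40 am, 9:55 am–10:50 am.
A \ B = 12:50 am–2:25 am, 6:25 am–6:35 am, 8:30 am–9:25 am.
B \ A = 2:55 am–4:40 am, 9:55 am–10:50 am.
Union of the two gives the symmetric difference.

12:50 am–2:25 am, 2:55 am–4:40 am, 6:25 am–6:35 am, 8:30 am–9:25 am, 9:55 am–10:50 am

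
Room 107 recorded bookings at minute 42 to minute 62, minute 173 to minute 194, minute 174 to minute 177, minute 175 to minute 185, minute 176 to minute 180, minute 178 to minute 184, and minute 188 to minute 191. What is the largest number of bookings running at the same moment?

Walk the sorted start/end points keeping a running depth.
The depth first hits 4 at minute 176.

4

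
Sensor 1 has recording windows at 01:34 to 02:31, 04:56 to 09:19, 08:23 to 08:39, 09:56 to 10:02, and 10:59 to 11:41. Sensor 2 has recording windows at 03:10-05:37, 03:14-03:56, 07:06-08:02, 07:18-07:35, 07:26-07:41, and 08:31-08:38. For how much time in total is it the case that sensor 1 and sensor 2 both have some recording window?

1 h 44 min

Merge the first list: 01:34–02:31, 04:56–09:19, 09:56–10:02, 10:59–11:41.
Merge the second list: 03:10–05:37, 07:06–08:02, 08:31–08:38.
A ∩ B = 04:56–05:37, 07:06–08:02, 08:31–08:38.
Total: 41 min + 56 min + 7 min = 1 h 44 min.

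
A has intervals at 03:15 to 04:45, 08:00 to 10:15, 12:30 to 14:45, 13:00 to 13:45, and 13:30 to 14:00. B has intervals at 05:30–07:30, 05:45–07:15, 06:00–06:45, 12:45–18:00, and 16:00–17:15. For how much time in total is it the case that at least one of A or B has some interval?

First set merges to 03:15–04:45, 08:00–10:15, 12:30–14:45.
Second set merges to 05:30–07:30, 12:45–18:00.
A ∪ B = 03:15–04:45, 05:30–07:30, 08:00–10:15, 12:30–18:00.
Total: 1 h 30 min + 2 h + 2 h 15 min + 5 h 30 min = 11 h 15 min.

11 h 15 min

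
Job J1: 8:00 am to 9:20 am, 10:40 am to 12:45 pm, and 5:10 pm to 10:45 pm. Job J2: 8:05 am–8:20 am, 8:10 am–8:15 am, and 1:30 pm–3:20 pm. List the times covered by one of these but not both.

8:00 am-8:05 am, 8:20 am-9:20 am, 10:40 am-12:45 pm, 1:30 pm-3:20 pm, 5:10 pm-10:45 pm

Second set merges to 8:05 am-8:20 am, 1:30 pm-3:20 pm.
Only in the first: 8:00 am-8:05 am, 8:20 am-9:20 am, 10:40 am-12:45 pm, 5:10 pm-10:45 pm.
Only in the second: 1:30 pm-3:20 pm.
Together these are the periods covered by exactly one.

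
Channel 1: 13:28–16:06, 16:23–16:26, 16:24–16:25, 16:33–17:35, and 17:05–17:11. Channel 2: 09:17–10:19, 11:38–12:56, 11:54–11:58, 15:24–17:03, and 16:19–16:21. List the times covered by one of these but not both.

09:17–10:19, 11:38–12:56, 13:28–15:24, 16:06–16:23, 16:26–16:33, 17:03–17:35

Merge the first list: 13:28–16:06, 16:23–16:26, 16:33–17:35.
Merge the second list: 09:17–10:19, 11:38–12:56, 15:24–17:03.
A but not B: 13:28–15:24, 17:03–17:35.
B but not A: 09:17–10:19, 11:38–12:56, 16:06–16:23, 16:26–16:33.
Combining gives A △ B.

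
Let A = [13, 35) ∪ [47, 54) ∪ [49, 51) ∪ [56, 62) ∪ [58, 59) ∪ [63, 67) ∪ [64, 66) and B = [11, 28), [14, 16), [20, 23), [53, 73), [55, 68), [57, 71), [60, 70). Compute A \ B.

[28, 35) ∪ [47, 53)

A, merged: [13, 35), [47, 54), [56, 62), [63, 67).
B, merged: [11, 28), [53, 73).
[13, 35) \ B = [28, 35).
[47, 54) \ B = [47, 53).
[56, 62): entirely removed.
[63, 67): entirely removed.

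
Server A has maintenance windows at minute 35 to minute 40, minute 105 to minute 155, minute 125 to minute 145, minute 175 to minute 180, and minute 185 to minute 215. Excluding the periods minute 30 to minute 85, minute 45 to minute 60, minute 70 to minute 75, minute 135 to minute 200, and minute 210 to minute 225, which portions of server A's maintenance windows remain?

minute 105 to minute 135, minute 200 to minute 210

A, merged: minute 35 to minute 40, minute 105 to minute 155, minute 175 to minute 180, minute 185 to minute 215.
B, merged: minute 30 to minute 85, minute 135 to minute 200, minute 210 to minute 225.
minute 35 to minute 40: entirely removed.
minute 105 to minute 155 \ B = minute 105 to minute 135.
minute 175 to minute 180: entirely removed.
minute 185 to minute 215 \ B = minute 200 to minute 210.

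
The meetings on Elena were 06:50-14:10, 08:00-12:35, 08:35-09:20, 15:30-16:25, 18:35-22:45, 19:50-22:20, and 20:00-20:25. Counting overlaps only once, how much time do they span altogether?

12 h 25 min

Merged: 06:50–14:10, 15:30–16:25, 18:35–22:45.
Lengths: 7 h 20 min + 55 min + 4 h 10 min = 12 h 25 min.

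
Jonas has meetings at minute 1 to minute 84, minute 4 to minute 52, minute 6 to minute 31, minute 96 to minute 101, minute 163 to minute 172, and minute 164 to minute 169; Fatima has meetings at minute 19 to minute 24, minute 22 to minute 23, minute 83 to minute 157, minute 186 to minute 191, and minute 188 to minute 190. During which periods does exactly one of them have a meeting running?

minute 1 to minute 19, minute 24 to minute 83, minute 84 to minute 96, minute 101 to minute 157, minute 163 to minute 172, minute 186 to minute 191

A, merged: minute 1 to minute 84, minute 96 to minute 101, minute 163 to minute 172.
B, merged: minute 19 to minute 24, minute 83 to minute 157, minute 186 to minute 191.
Only in the first: minute 1 to minute 19, minute 24 to minute 83, minute 163 to minute 172.
Only in the second: minute 84 to minute 96, minute 101 to minute 157, minute 186 to minute 191.
Together these are the periods covered by exactly one.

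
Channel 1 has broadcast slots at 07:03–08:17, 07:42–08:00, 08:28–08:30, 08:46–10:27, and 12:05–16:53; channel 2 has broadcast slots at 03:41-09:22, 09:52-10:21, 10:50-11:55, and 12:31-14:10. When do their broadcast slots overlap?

Merge the first list: 07:03–08:17, 08:28–08:30, 08:46–10:27, 12:05–16:53.
07:03–08:17 overlaps B on 07:03–08:17.
08:28–08:30 overlaps B on 08:28–08:30.
08:46–10:27 overlaps B on 08:46–09:22, 09:52–10:21.
12:05–16:53 overlaps B on 12:31–14:10.

07:03–08:17, 08:28–08:30, 08:46–09:22, 09:52–10:21, 12:31–14:10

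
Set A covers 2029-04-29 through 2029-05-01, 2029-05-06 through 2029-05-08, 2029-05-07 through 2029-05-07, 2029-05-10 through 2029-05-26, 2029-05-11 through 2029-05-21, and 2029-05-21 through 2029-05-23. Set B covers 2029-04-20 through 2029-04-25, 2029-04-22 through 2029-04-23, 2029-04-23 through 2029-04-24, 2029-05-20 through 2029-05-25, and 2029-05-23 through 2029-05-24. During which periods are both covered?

First set merges to 2029-04-29 through 2029-05-01, 2029-05-06 through 2029-05-08, 2029-05-10 through 2029-05-26.
Second set merges to 2029-04-20 through 2029-04-25, 2029-05-20 through 2029-05-25.
2029-04-29 through 2029-05-01 meets no B interval.
2029-05-06 through 2029-05-08 meets no B interval.
2029-05-10 through 2029-05-26 ∩ B → 2029-05-20 through 2029-05-25.

2029-05-20 through 2029-05-25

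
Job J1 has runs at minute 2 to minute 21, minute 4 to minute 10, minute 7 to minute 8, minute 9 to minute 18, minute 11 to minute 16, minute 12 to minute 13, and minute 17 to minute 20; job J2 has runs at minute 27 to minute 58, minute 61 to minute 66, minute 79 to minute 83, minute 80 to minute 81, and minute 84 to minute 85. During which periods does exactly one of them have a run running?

A, merged: minute 2 to minute 21.
B, merged: minute 27 to minute 58, minute 61 to minute 66, minute 79 to minute 83, minute 84 to minute 85.
A but not B: minute 2 to minute 21.
B but not A: minute 27 to minute 58, minute 61 to minute 66, minute 79 to minute 83, minute 84 to minute 85.
Combining gives A △ B.

minute 2 to minute 21, minute 27 to minute 58, minute 61 to minute 66, minute 79 to minute 83, minute 84 to minute 85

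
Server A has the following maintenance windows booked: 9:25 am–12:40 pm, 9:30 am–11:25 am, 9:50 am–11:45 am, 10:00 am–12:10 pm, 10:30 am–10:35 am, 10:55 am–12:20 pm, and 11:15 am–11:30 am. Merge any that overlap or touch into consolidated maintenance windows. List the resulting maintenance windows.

9:30 am–11:25 am overlaps/touches 9:25 am–12:40 pm → extend to 9:25 am–12:40 pm.
9:50 am–11:45 am overlaps/touches 9:25 am–12:40 pm → extend to 9:25 am–12:40 pm.
10:00 am–12:10 pm overlaps/touches 9:25 am–12:40 pm → extend to 9:25 am–12:40 pm.
10:30 am–10:35 am overlaps/touches 9:25 am–12:40 pm → extend to 9:25 am–12:40 pm.
10:55 am–12:20 pm overlaps/touches 9:25 am–12:40 pm → extend to 9:25 am–12:40 pm.
11:15 am–11:30 am overlaps/touches 9:25 am–12:40 pm → extend to 9:25 am–12:40 pm.

9:25 am–12:40 pm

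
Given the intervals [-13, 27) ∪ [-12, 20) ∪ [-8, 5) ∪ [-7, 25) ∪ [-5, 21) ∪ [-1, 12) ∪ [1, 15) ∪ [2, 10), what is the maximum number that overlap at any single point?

Sweep endpoints in order; track running count of active intervals.
Peak of 8 reached at 2.

8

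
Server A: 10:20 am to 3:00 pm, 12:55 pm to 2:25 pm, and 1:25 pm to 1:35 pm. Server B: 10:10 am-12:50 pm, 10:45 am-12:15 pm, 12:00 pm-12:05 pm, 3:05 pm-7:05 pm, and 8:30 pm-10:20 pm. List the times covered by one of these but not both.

10:10 am–10:20 am, 12:50 pm–3:00 pm, 3:05 pm–7:05 pm, 8:30 pm–10:20 pm

A, merged: 10:20 am–3:00 pm.
B, merged: 10:10 am–12:50 pm, 3:05 pm–7:05 pm, 8:30 pm–10:20 pm.
A but not B: 12:50 pm–3:00 pm.
B but not A: 10:10 am–10:20 am, 3:05 pm–7:05 pm, 8:30 pm–10:20 pm.
Combining gives A △ B.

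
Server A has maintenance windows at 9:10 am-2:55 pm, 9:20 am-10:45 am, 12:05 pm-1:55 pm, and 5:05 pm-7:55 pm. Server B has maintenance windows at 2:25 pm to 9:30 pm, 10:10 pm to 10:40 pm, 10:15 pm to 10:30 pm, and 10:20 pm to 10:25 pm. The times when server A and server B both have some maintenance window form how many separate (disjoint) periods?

First set merges to 9:10 am-2:55 pm, 5:05 pm-7:55 pm.
Second set merges to 2:25 pm-9:30 pm, 10:10 pm-10:40 pm.
A ∩ B = 2:25 pm-2:55 pm, 5:05 pm-7:55 pm.
That is 2 disjoint pieces.

2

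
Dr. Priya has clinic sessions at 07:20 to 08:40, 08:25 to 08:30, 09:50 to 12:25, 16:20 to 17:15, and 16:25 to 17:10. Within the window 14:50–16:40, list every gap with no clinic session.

14:50-16:20

The merged coverage is 07:20-08:40, 09:50-12:25, 16:20-17:15.
Uncovered inside 14:50-16:40: 14:50-16:20.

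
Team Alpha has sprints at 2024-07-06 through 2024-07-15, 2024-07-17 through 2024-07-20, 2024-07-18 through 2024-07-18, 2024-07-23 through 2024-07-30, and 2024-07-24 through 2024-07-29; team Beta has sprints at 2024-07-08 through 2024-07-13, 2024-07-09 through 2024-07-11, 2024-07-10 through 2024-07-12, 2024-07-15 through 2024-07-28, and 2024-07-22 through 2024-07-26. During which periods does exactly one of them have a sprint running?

2024-07-06 through 2024-07-07, 2024-07-14 through 2024-07-14, 2024-07-16 through 2024-07-16, 2024-07-21 through 2024-07-22, 2024-07-29 through 2024-07-30

Merge the first list: 2024-07-06 through 2024-07-15, 2024-07-17 through 2024-07-20, 2024-07-23 through 2024-07-30.
Merge the second list: 2024-07-08 through 2024-07-13, 2024-07-15 through 2024-07-28.
A \ B = 2024-07-06 through 2024-07-07, 2024-07-14 through 2024-07-14, 2024-07-29 through 2024-07-30.
B \ A = 2024-07-16 through 2024-07-16, 2024-07-21 through 2024-07-22.
Union of the two gives the symmetric difference.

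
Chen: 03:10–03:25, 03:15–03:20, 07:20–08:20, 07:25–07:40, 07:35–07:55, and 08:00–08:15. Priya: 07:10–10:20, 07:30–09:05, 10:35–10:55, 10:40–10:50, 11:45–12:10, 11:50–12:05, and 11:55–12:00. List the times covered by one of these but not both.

First set merges to 03:10–03:25, 07:20–08:20.
Second set merges to 07:10–10:20, 10:35–10:55, 11:45–12:10.
A but not B: 03:10–03:25.
B but not A: 07:10–07:20, 08:20–10:20, 10:35–10:55, 11:45–12:10.
Combining gives A △ B.

03:10–03:25, 07:10–07:20, 08:20–10:20, 10:35–10:55, 11:45–12:10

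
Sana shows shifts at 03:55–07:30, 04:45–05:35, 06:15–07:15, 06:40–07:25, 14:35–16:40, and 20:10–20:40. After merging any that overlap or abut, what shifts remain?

04:45–05:35 overlaps/touches 03:55–07:30 → extend to 03:55–07:30.
06:15–07:15 overlaps/touches 03:55–07:30 → extend to 03:55–07:30.
06:40–07:25 overlaps/touches 03:55–07:30 → extend to 03:55–07:30.
14:35–16:40 is disjoint → start new block.
20:10–20:40 is disjoint → start new block.

03:55–07:30, 14:35–16:40, 20:10–20:40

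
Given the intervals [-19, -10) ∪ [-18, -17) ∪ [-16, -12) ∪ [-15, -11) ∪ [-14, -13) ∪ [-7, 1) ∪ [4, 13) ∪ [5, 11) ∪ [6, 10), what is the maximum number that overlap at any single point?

At -14, 4 of the intervals are simultaneously active.
No point has more.

4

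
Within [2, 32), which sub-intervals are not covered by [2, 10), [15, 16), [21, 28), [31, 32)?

The merged coverage is [2, 10), [15, 16), [21, 28), [31, 32).
Uncovered inside [2, 32): [10, 15), [16, 21), [28, 31).

[10, 15) ∪ [16, 21) ∪ [28, 31)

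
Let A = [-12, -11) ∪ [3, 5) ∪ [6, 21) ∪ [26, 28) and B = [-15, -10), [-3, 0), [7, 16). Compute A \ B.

[-12, -11) lies entirely inside B → drops out.
[3, 5) is untouched.
[6, 21) with B removed leaves [6, 7), [16, 21).
[26, 28) is untouched.

[3, 5) ∪ [6, 7) ∪ [16, 21) ∪ [26, 28)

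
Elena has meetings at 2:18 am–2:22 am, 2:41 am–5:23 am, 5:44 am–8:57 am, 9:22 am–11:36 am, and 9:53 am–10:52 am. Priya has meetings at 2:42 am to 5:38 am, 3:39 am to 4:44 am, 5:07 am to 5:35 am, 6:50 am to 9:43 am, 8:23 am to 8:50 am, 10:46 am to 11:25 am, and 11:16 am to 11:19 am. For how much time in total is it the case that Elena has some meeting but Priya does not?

Merge the first list: 2:18 am–2:22 am, 2:41 am–5:23 am, 5:44 am–8:57 am, 9:22 am–11:36 am.
Merge the second list: 2:42 am–5:38 am, 6:50 am–9:43 am, 10:46 am–11:25 am.
A \ B = 2:18 am–2:22 am, 2:41 am–2:42 am, 5:44 am–6:50 am, 9:43 am–10:46 am, 11:25 am–11:36 am.
Total: 4 min + 1 min + 1 h 6 min + 1 h 3 min + 11 min = 2 h 25 min.

2 h 25 min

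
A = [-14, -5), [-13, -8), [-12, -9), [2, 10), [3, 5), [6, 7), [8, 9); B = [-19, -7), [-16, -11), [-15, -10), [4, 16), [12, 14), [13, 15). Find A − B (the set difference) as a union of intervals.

[-7, -5) ∪ [2, 4)

A, merged: [-14, -5), [2, 10).
B, merged: [-19, -7), [4, 16).
[-14, -5) \ B = [-7, -5).
[2, 10) \ B = [2, 4).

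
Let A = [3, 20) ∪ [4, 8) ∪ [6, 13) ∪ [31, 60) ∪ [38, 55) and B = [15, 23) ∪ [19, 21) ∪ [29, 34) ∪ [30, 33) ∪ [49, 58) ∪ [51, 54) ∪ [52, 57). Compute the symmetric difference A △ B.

A, merged: [3, 20), [31, 60).
B, merged: [15, 23), [29, 34), [49, 58).
A \ B = [3, 15), [34, 49), [58, 60).
B \ A = [20, 23), [29, 31).
Union of the two gives the symmetric difference.

[3, 15) ∪ [20, 23) ∪ [29, 31) ∪ [34, 49) ∪ [58, 60)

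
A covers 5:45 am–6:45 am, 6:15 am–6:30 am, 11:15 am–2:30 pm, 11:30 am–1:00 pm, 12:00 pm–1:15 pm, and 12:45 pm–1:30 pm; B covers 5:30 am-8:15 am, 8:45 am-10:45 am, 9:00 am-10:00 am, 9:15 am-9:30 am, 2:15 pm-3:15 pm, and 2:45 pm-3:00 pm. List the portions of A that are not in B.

A, merged: 5:45 am-6:45 am, 11:15 am-2:30 pm.
B, merged: 5:30 am-8:15 am, 8:45 am-10:45 am, 2:15 pm-3:15 pm.
5:45 am-6:45 am: entirely removed.
11:15 am-2:30 pm \ B = 11:15 am-2:15 pm.

11:15 am-2:15 pm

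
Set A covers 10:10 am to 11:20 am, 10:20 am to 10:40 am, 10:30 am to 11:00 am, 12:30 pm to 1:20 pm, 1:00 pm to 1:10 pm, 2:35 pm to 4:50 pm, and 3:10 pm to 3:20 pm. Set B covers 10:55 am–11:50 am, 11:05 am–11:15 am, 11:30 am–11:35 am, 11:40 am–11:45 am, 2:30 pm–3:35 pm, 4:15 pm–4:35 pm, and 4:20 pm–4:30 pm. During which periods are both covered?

10:55 am-11:20 am, 2:35 pm-3:35 pm, 4:15 pm-4:35 pm

First set merges to 10:10 am-11:20 am, 12:30 pm-1:20 pm, 2:35 pm-4:50 pm.
Second set merges to 10:55 am-11:50 am, 2:30 pm-3:35 pm, 4:15 pm-4:35 pm.
10:10 am-11:20 am overlaps B on 10:55 am-11:20 am.
12:30 pm-1:20 pm falls entirely outside B.
2:35 pm-4:50 pm overlaps B on 2:35 pm-3:35 pm, 4:15 pm-4:35 pm.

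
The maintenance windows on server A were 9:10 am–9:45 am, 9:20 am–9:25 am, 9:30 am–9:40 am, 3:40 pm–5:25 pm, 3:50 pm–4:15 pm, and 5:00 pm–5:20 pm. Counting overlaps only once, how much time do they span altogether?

Merged: 9:10 am–9:45 am, 3:40 pm–5:25 pm.
Lengths: 35 min + 1 h 45 min = 2 h 20 min.

2 h 20 min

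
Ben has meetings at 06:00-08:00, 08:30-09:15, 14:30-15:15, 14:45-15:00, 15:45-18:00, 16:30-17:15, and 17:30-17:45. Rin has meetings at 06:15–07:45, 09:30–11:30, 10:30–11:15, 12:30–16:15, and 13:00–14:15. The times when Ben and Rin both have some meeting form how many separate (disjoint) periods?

A, merged: 06:00–08:00, 08:30–09:15, 14:30–15:15, 15:45–18:00.
B, merged: 06:15–07:45, 09:30–11:30, 12:30–16:15.
A ∩ B = 06:15–07:45, 14:30–15:15, 15:45–16:15.
That is 3 disjoint pieces.

3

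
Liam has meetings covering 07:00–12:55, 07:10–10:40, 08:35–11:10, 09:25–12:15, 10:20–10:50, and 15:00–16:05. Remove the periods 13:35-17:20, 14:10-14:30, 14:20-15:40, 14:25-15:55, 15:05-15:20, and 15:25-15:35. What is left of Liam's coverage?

07:00-12:55

Merge the first list: 07:00-12:55, 15:00-16:05.
Merge the second list: 13:35-17:20.
07:00-12:55: no B overlap → unchanged.
15:00-16:05: fully covered by B → removed.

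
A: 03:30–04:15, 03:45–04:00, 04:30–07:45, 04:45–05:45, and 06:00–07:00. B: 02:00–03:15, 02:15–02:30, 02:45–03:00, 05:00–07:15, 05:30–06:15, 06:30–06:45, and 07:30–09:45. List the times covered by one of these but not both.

A, merged: 03:30–04:15, 04:30–07:45.
B, merged: 02:00–03:15, 05:00–07:15, 07:30–09:45.
A but not B: 03:30–04:15, 04:30–05:00, 07:15–07:30.
B but not A: 02:00–03:15, 07:45–09:45.
Combining gives A △ B.

02:00–03:15, 03:30–04:15, 04:30–05:00, 07:15–07:30, 07:45–09:45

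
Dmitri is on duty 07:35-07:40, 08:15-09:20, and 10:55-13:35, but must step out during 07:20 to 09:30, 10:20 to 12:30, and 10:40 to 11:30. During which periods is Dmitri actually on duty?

12:30–13:35

B, merged: 07:20–09:30, 10:20–12:30.
07:35–07:40: fully covered by B → removed.
08:15–09:20: fully covered by B → removed.
10:55–13:35 minus B → 12:30–13:35.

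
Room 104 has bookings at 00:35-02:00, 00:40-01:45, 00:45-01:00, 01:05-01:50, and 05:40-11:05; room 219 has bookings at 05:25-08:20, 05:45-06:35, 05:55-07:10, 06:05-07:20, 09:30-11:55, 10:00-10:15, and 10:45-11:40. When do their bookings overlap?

First set merges to 00:35–02:00, 05:40–11:05.
Second set merges to 05:25–08:20, 09:30–11:55.
00:35–02:00 meets no B interval.
05:40–11:05 ∩ B → 05:40–08:20, 09:30–11:05.

05:40–08:20, 09:30–11:05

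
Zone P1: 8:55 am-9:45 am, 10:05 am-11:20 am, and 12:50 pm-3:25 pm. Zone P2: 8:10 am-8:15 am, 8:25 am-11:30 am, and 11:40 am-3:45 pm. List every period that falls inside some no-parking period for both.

8:55 am–9:45 am meets the second set on 8:55 am–9:45 am.
10:05 am–11:20 am meets the second set on 10:05 am–11:20 am.
12:50 pm–3:25 pm meets the second set on 12:50 pm–3:25 pm.

8:55 am–9:45 am, 10:05 am–11:20 am, 12:50 pm–3:25 pm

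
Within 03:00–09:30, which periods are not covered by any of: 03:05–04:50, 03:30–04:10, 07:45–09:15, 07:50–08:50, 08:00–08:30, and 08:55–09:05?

The merged coverage is 03:05-04:50, 07:45-09:15.
Gaps within 03:00-09:30: 03:00-03:05, 04:50-07:45, 09:15-09:30.

03:00-03:05, 04:50-07:45, 09:15-09:30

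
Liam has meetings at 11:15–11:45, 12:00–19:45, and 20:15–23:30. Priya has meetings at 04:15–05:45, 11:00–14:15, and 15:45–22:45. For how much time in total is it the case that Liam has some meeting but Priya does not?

A \ B = 14:15–15:45, 22:45–23:30.
Total: 1 h 30 min + 45 min = 2 h 15 min.

2 h 15 min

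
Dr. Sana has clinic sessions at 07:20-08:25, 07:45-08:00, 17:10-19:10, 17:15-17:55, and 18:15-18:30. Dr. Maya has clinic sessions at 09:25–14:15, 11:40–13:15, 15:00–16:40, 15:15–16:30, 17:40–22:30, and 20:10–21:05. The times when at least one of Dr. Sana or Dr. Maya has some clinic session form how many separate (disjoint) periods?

4

First set merges to 07:20–08:25, 17:10–19:10.
Second set merges to 09:25–14:15, 15:00–16:40, 17:40–22:30.
A ∪ B = 07:20–08:25, 09:25–14:15, 15:00–16:40, 17:10–22:30.
That is 4 disjoint pieces.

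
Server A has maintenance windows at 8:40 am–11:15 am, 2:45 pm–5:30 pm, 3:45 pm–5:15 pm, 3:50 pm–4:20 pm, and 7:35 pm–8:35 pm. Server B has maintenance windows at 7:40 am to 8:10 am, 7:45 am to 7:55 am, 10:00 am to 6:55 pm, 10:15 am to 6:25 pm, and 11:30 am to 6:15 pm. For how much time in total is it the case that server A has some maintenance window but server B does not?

2 h 20 min

Merge the first list: 8:40 am–11:15 am, 2:45 pm–5:30 pm, 7:35 pm–8:35 pm.
Merge the second list: 7:40 am–8:10 am, 10:00 am–6:55 pm.
A \ B = 8:40 am–10:00 am, 7:35 pm–8:35 pm.
Total: 1 h 20 min + 1 h = 2 h 20 min.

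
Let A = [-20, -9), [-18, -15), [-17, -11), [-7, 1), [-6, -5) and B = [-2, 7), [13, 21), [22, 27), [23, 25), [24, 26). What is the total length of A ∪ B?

38

A, merged: [-20, -9), [-7, 1).
B, merged: [-2, 7), [13, 21), [22, 27).
A ∪ B = [-20, -9), [-7, 7), [13, 21), [22, 27).
Total: 11 + 14 + 8 + 5 = 38.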